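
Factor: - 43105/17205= - 3^( - 1) * 31^( - 1 )*233^1 = - 233/93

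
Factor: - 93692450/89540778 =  - 3^( - 1 )*5^2 * 73^( - 1) * 204431^( - 1)*  1873849^1  =  - 46846225/44770389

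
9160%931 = 781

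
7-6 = 1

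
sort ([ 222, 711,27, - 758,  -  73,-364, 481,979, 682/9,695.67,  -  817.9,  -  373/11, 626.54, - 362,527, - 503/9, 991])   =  [  -  817.9,  -  758,-364,- 362 , - 73, - 503/9, - 373/11 , 27, 682/9, 222 , 481, 527, 626.54, 695.67, 711, 979 , 991]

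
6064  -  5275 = 789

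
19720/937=19720/937 = 21.05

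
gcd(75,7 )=1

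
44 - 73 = -29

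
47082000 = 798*59000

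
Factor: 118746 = 2^1*3^4*733^1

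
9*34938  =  314442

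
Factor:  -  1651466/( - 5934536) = 2^ ( - 2 )*19^( - 1 )*39043^( - 1 )*825733^1 = 825733/2967268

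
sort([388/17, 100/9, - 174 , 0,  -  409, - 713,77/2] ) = [ - 713 ,-409, - 174 , 0,100/9, 388/17, 77/2 ]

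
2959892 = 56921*52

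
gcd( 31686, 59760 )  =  6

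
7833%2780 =2273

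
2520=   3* 840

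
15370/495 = 3074/99 = 31.05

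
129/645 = 1/5  =  0.20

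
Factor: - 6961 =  - 6961^1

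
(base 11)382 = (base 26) hb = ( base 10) 453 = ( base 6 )2033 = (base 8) 705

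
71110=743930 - 672820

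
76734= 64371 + 12363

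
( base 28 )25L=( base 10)1729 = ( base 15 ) 7A4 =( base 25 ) 2J4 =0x6c1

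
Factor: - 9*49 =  - 3^2*7^2 = -  441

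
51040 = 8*6380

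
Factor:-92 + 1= - 91 =-7^1 * 13^1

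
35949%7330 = 6629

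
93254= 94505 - 1251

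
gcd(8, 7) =1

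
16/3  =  16/3  =  5.33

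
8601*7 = 60207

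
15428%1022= 98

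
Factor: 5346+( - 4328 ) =2^1 * 509^1 = 1018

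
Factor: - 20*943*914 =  - 2^3* 5^1 * 23^1*41^1 * 457^1 = - 17238040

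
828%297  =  234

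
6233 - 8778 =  - 2545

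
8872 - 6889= 1983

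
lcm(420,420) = 420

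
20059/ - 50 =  -20059/50 = - 401.18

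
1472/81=1472/81 = 18.17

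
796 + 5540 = 6336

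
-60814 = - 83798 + 22984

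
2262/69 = 32 + 18/23 = 32.78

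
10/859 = 10/859 = 0.01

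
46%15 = 1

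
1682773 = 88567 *19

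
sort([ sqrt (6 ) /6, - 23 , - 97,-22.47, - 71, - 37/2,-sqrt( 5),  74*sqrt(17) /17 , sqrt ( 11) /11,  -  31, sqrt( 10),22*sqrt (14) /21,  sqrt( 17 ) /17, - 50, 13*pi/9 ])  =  [ - 97, - 71,  -  50, - 31,-23,  -  22.47, - 37/2,-sqrt(5), sqrt( 17 )/17,sqrt(11)/11, sqrt( 6) /6, sqrt( 10 ), 22 * sqrt( 14 )/21, 13*pi/9,74*sqrt(17)/17] 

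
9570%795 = 30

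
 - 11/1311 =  - 1  +  1300/1311 =- 0.01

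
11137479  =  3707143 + 7430336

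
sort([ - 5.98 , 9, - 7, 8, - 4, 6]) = [ - 7, - 5.98, - 4,6, 8,9 ] 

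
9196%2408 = 1972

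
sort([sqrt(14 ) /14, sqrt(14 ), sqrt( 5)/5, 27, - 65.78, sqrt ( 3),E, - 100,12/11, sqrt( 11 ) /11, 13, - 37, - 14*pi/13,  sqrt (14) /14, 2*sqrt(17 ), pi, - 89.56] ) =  [ - 100, - 89.56,-65.78, - 37, - 14*pi/13, sqrt (14)/14, sqrt (14)/14, sqrt(11 ) /11 , sqrt(5 )/5, 12/11, sqrt( 3), E, pi,  sqrt( 14), 2*sqrt (17), 13,27] 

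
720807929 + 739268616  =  1460076545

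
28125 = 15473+12652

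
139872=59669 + 80203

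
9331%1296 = 259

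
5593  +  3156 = 8749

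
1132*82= 92824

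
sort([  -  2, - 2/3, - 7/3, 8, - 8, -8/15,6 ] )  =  [  -  8,  -  7/3,-2, - 2/3,- 8/15,6,8]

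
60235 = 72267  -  12032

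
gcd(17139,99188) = 1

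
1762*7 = 12334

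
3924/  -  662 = -1962/331 = -  5.93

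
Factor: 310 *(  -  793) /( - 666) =122915/333 = 3^( - 2)*5^1*13^1*31^1 * 37^(-1 )*61^1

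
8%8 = 0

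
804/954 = 134/159 = 0.84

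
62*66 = 4092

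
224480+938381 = 1162861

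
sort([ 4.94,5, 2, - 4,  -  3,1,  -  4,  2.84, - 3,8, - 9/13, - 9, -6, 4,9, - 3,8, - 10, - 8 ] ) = [- 10, - 9, - 8,  -  6,  -  4, -4 , - 3, - 3,-3,-9/13,1,2, 2.84,4, 4.94, 5,8,8,9 ] 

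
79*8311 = 656569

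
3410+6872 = 10282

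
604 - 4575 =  - 3971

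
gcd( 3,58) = 1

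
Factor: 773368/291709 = 2^3*11^( - 1)*23^(  -  1 )*1153^ ( - 1)*96671^1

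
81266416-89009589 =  -7743173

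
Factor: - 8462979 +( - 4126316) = - 5^1*167^1*15077^1 = - 12589295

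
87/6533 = 87/6533=0.01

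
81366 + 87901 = 169267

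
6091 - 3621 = 2470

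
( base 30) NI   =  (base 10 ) 708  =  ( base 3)222020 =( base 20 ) 1F8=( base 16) 2c4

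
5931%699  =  339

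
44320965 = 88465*501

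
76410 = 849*90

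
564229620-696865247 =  - 132635627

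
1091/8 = 136 + 3/8 =136.38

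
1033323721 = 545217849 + 488105872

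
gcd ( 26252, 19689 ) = 6563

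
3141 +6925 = 10066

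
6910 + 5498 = 12408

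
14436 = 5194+9242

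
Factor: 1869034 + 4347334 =2^4 * 31^1 * 83^1 * 151^1 = 6216368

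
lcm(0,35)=0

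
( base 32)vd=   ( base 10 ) 1005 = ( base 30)13F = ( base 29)15J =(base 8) 1755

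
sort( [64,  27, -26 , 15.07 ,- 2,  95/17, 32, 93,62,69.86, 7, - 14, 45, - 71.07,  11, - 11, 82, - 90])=[ - 90, - 71.07,  -  26, - 14, - 11, - 2,95/17, 7, 11,  15.07, 27,32, 45,62, 64, 69.86, 82, 93]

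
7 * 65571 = 458997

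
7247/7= 7247/7 = 1035.29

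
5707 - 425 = 5282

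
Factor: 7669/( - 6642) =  - 2^ ( - 1)*3^( - 4)*41^( - 1)*7669^1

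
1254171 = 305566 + 948605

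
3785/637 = 3785/637  =  5.94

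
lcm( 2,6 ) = 6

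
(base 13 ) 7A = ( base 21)4h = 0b1100101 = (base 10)101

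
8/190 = 4/95= 0.04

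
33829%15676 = 2477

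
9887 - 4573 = 5314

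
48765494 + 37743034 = 86508528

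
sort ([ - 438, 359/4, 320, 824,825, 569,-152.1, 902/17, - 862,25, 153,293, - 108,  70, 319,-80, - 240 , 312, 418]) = [ - 862, - 438, - 240,-152.1, - 108, - 80, 25,902/17, 70, 359/4,  153, 293 , 312, 319, 320,  418, 569,  824,825] 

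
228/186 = 1 + 7/31 = 1.23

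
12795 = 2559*5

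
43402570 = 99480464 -56077894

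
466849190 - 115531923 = 351317267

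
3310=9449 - 6139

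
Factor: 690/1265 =6/11  =  2^1*3^1*11^( - 1)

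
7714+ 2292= 10006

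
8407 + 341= 8748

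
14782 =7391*2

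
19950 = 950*21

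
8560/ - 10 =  - 856/1  =  - 856.00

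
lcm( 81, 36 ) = 324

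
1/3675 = 1/3675=0.00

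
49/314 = 49/314 = 0.16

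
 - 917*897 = - 822549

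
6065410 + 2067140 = 8132550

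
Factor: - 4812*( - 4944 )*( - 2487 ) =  - 59167043136 = -2^6  *3^3*103^1 *401^1*829^1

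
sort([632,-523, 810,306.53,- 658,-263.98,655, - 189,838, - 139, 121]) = [ -658, - 523,-263.98,  -  189,- 139, 121,306.53, 632,655,  810,  838]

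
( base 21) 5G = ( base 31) 3S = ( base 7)232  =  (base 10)121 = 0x79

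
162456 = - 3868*( - 42 )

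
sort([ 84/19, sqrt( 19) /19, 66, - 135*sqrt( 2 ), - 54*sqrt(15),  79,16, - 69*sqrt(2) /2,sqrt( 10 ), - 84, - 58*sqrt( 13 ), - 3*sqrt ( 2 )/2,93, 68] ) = [ - 54*sqrt(15), - 58 * sqrt( 13 ),-135*sqrt(2), - 84, - 69*sqrt( 2 )/2, - 3*sqrt( 2 )/2,sqrt(19 )/19,sqrt(10 ),84/19,16,66,  68, 79,93]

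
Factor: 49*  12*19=11172 = 2^2*3^1* 7^2*19^1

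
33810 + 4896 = 38706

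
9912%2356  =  488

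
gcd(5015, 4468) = 1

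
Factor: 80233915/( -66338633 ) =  - 5^1 * 19^( - 1 )*43^1*401^( - 1)*8707^(-1 )*373181^1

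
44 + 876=920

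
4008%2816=1192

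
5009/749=5009/749= 6.69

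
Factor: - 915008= - 2^6*17^1*29^2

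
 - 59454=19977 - 79431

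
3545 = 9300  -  5755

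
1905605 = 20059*95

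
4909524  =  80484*61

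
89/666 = 89/666  =  0.13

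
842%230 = 152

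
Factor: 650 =2^1*5^2 * 13^1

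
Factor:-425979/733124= - 2^(  -  2)*3^5 * 7^( - 1) * 1753^1 * 26183^ ( - 1 )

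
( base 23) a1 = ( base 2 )11100111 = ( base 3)22120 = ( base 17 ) da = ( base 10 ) 231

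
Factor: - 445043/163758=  - 2^(-1 ) * 3^(-1)*7^(-2 )*17^1 * 47^1 = - 799/294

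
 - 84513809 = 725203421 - 809717230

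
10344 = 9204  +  1140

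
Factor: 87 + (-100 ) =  - 13 = - 13^1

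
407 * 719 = 292633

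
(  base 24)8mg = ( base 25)862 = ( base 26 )7G4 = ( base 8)12040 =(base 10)5152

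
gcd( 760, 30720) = 40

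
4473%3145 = 1328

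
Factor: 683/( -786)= - 2^(-1) *3^( - 1)*131^( - 1) * 683^1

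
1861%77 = 13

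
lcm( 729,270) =7290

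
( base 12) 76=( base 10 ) 90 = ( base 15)60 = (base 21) 46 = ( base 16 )5a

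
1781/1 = 1781 =1781.00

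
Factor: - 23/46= -1/2=- 2^( - 1)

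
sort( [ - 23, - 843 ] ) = [ - 843, -23] 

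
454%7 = 6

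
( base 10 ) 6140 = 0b1011111111100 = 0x17FC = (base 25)9kf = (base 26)924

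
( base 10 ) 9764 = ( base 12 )5798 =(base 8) 23044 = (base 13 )45a1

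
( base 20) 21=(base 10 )41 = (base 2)101001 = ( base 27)1E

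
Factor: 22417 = 29^1* 773^1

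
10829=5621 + 5208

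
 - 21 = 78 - 99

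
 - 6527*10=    - 65270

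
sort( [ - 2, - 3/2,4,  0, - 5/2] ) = [ - 5/2 , -2, - 3/2, 0,4 ] 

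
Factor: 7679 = 7^1*1097^1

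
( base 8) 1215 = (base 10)653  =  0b1010001101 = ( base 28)N9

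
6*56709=340254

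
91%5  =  1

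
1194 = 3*398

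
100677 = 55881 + 44796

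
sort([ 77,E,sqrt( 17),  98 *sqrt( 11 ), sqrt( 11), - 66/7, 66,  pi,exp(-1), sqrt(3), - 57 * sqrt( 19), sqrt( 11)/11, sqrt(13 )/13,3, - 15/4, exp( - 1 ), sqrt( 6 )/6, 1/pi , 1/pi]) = [ - 57*sqrt( 19), - 66/7, - 15/4, sqrt( 13 )/13 , sqrt(11 )/11 , 1/pi,1/pi,exp( - 1),exp ( - 1),sqrt(  6)/6 , sqrt( 3) , E, 3,  pi  ,  sqrt (11 ),sqrt(17),  66, 77, 98*sqrt( 11 )]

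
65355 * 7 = 457485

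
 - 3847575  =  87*( - 44225)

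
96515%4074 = 2813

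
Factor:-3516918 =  - 2^1*3^1*586153^1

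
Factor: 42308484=2^2*3^1*281^1*12547^1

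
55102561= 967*56983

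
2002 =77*26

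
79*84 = 6636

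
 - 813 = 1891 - 2704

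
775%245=40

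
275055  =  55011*5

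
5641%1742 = 415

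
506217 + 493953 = 1000170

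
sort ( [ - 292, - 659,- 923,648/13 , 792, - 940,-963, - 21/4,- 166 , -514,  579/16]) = [  -  963, - 940, -923, - 659, - 514, - 292, -166, - 21/4,579/16,  648/13,  792 ] 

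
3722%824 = 426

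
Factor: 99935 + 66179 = 166114 = 2^1*13^1*6389^1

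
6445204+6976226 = 13421430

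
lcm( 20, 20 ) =20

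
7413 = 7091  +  322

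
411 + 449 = 860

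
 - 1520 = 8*( - 190) 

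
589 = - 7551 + 8140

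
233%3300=233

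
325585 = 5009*65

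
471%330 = 141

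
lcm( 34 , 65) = 2210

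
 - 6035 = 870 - 6905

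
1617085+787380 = 2404465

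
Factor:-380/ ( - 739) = 2^2 * 5^1 * 19^1*739^( - 1)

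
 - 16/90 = - 8/45 = - 0.18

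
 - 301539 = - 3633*83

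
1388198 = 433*3206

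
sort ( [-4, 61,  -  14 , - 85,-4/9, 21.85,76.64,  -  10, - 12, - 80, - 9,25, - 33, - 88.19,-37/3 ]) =[ - 88.19, - 85, - 80, - 33, - 14, - 37/3, - 12, -10, - 9, - 4, - 4/9, 21.85 , 25,61,76.64] 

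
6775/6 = 1129 + 1/6 = 1129.17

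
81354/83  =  81354/83 = 980.17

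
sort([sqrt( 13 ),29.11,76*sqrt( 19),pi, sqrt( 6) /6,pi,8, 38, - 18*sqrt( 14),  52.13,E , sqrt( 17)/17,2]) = [ - 18*sqrt( 14),sqrt(17)/17, sqrt( 6) /6, 2,E , pi,pi,sqrt (13),8 , 29.11, 38, 52.13,  76*sqrt(19 )]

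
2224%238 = 82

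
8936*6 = 53616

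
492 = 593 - 101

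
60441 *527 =31852407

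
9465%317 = 272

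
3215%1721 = 1494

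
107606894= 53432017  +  54174877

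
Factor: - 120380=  - 2^2*5^1*13^1*463^1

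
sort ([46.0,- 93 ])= [ -93 , 46.0] 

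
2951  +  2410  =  5361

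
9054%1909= 1418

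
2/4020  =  1/2010 = 0.00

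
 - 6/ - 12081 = 2/4027 = 0.00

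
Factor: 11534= 2^1*73^1 * 79^1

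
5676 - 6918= - 1242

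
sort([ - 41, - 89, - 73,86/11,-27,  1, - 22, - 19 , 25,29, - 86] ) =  [ - 89,-86, - 73, - 41,- 27,-22 , - 19,1,86/11,  25, 29 ]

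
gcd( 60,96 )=12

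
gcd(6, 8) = 2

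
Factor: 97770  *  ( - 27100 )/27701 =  - 2^3*3^1*  5^3*271^1*3259^1*27701^(-1) = -2649567000/27701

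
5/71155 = 1/14231=0.00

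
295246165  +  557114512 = 852360677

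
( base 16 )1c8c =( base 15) 2273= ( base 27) A0I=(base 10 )7308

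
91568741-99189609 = -7620868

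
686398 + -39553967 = -38867569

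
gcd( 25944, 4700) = 188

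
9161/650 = 9161/650=14.09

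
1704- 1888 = -184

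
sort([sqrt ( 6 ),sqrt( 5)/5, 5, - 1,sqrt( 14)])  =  [ - 1,sqrt ( 5)/5,sqrt( 6 ),sqrt( 14 ),  5 ] 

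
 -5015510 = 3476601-8492111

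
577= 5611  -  5034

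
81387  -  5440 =75947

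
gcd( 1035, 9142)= 1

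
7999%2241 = 1276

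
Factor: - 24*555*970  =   - 2^4*3^2*5^2*37^1 * 97^1=   - 12920400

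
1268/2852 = 317/713= 0.44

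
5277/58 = 90+57/58 = 90.98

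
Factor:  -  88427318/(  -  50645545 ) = 2^1 * 5^( - 1)*7^1*19^( - 1)* 23^1 * 101^1*2719^1*533111^( -1)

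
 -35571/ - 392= 90 +291/392 =90.74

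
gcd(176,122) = 2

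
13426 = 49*274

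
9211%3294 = 2623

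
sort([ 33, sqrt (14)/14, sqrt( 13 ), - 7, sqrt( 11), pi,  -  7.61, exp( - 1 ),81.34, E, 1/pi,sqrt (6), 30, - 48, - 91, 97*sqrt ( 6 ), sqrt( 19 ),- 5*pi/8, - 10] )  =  [-91, - 48, - 10,  -  7.61, - 7, - 5*pi/8, sqrt( 14 )/14,1/pi,exp(-1 ), sqrt( 6), E,pi,sqrt( 11), sqrt(13), sqrt( 19 ), 30,33 , 81.34,97*sqrt( 6 )]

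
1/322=1/322 = 0.00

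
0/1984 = 0 = 0.00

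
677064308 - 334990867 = 342073441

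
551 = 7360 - 6809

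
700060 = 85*8236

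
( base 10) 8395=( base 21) j0g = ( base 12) 4A37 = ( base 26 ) can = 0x20CB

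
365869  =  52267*7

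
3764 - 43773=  - 40009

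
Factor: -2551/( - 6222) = 2^( - 1 )* 3^( - 1) *17^( - 1 )*61^( - 1)*2551^1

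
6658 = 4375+2283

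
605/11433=605/11433  =  0.05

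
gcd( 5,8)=1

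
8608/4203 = 2 +202/4203  =  2.05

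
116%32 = 20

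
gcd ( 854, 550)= 2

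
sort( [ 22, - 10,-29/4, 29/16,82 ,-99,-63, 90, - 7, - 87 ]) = [- 99, - 87, - 63, - 10, - 29/4, - 7,29/16 , 22,82,90]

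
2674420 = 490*5458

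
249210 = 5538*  45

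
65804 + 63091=128895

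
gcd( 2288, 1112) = 8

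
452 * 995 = 449740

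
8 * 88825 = 710600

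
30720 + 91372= 122092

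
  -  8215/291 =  - 29 + 224/291= - 28.23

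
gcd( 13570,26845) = 295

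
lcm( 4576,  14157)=453024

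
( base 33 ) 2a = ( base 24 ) 34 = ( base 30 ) 2G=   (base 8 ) 114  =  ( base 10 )76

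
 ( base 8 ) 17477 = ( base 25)cjo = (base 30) 8qj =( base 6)101011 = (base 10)7999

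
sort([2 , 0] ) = [ 0, 2]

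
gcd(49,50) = 1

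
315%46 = 39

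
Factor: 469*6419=7^3*67^1*131^1=3010511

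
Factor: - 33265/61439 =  - 5^1 * 7^( - 1 )*67^ ( - 1 )* 131^( - 1)*6653^1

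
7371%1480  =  1451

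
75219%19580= 16479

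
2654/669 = 2654/669 = 3.97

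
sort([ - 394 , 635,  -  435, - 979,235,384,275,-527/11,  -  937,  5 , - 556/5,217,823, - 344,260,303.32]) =[ - 979, - 937,  -  435 , - 394, - 344, - 556/5 , - 527/11, 5,217,235, 260,275,303.32,384,635,823 ]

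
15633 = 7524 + 8109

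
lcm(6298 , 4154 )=195238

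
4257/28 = 4257/28 =152.04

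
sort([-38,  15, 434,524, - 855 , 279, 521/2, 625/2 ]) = [ - 855 , - 38, 15,521/2,  279,625/2,434,524 ]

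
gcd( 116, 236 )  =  4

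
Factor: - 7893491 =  - 17^1*311^1 * 1493^1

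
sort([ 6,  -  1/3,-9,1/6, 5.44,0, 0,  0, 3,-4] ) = [- 9 ,-4,  -  1/3,0,  0,0,1/6, 3,  5.44, 6]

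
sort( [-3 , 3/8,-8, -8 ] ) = [  -  8, - 8 , - 3,3/8 ]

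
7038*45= 316710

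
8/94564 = 2/23641 = 0.00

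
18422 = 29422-11000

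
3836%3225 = 611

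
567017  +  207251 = 774268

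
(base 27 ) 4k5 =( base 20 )8d1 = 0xd85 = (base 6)24005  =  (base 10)3461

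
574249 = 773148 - 198899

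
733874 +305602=1039476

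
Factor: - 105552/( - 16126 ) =2^3*3^2*11^( - 1 ) = 72/11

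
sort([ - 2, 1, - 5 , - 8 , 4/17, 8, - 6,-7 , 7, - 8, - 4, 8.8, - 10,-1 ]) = [ -10 , - 8, - 8, - 7, - 6, - 5, - 4, - 2, - 1,4/17 , 1,7 , 8, 8.8]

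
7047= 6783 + 264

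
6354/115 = 55 + 29/115 = 55.25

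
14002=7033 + 6969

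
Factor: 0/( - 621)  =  0=0^1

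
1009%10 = 9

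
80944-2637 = 78307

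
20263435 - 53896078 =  - 33632643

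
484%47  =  14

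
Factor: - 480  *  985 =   -  2^5*3^1*5^2*197^1 =- 472800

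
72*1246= 89712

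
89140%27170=7630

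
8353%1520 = 753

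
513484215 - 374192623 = 139291592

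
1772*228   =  404016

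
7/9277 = 7/9277 = 0.00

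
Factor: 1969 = 11^1*179^1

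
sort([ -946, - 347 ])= [-946, - 347]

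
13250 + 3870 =17120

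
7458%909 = 186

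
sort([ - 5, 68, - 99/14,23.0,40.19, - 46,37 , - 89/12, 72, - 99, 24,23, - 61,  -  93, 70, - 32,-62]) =[ - 99, - 93, - 62, - 61,  -  46, - 32, - 89/12  , - 99/14 , - 5, 23.0,23,24, 37,40.19,68,70,72]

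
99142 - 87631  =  11511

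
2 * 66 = 132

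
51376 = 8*6422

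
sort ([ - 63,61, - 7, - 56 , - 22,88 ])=[ - 63,-56,-22,-7, 61, 88]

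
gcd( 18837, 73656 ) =9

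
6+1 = 7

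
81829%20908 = 19105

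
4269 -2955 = 1314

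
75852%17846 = 4468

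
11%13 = 11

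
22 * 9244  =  203368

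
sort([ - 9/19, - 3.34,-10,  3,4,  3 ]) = [ - 10, - 3.34, - 9/19,3 , 3, 4] 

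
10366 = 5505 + 4861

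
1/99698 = 1/99698 = 0.00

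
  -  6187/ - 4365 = 6187/4365 =1.42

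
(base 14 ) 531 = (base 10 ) 1023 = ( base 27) 1AO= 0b1111111111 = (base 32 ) VV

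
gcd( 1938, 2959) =1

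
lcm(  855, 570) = 1710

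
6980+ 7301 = 14281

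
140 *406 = 56840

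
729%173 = 37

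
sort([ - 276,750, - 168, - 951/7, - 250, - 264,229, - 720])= [ - 720, - 276, - 264, - 250, - 168, - 951/7,229  ,  750] 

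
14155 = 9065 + 5090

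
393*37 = 14541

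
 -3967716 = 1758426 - 5726142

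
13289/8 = 1661 + 1/8   =  1661.12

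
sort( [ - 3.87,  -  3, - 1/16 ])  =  [ - 3.87,-3, - 1/16 ] 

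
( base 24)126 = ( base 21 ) 190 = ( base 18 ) 1H0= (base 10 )630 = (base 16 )276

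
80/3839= 80/3839  =  0.02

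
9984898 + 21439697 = 31424595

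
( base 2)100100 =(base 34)12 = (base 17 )22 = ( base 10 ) 36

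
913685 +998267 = 1911952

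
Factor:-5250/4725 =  - 10/9 = -  2^1*3^( - 2) * 5^1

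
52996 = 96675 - 43679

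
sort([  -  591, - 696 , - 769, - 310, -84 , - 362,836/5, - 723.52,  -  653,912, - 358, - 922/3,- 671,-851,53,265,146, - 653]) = [- 851,-769, - 723.52, - 696, - 671, - 653, - 653, - 591, - 362, - 358, -310, - 922/3,-84, 53, 146,836/5,265,912 ]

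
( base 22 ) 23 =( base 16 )2f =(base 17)2d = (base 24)1n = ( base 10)47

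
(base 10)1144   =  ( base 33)11M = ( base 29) 1ad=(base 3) 1120101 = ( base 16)478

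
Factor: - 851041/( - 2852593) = 353^( - 1 )*8081^( - 1)*851041^1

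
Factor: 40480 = 2^5*5^1*11^1*23^1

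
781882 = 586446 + 195436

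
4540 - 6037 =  - 1497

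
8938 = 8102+836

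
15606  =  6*2601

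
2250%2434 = 2250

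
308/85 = 308/85 = 3.62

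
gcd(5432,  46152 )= 8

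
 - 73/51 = - 2+29/51 = - 1.43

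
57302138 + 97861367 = 155163505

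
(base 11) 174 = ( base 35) 5R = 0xca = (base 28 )76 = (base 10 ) 202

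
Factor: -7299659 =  - 149^1*48991^1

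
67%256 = 67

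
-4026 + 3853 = -173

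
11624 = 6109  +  5515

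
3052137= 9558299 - 6506162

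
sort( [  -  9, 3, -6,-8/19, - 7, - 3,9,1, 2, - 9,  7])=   [ - 9, - 9,-7, - 6, - 3, - 8/19,1, 2,3,7,9] 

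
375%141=93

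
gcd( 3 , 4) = 1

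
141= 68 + 73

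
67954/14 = 4853+6/7 = 4853.86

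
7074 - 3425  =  3649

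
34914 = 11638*3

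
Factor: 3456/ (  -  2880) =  - 6/5 = - 2^1*3^1*5^( - 1)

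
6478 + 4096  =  10574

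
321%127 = 67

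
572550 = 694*825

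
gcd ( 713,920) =23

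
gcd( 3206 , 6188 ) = 14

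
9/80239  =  9/80239= 0.00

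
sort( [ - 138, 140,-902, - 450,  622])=[ - 902, - 450, - 138,  140, 622 ]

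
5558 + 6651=12209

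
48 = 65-17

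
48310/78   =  619 + 14/39= 619.36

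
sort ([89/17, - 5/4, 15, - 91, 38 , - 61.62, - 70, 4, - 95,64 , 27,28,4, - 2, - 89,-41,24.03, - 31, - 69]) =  [ - 95 , - 91, - 89,-70,-69 ,-61.62, - 41 ,-31, - 2, - 5/4, 4,4 , 89/17,15, 24.03, 27, 28 , 38,  64 ]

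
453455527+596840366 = 1050295893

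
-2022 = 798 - 2820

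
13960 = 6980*2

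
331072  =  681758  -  350686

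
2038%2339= 2038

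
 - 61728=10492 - 72220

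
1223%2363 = 1223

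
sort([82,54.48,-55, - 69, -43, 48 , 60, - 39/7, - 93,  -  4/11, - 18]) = [ - 93 , - 69, - 55, - 43, - 18, - 39/7, - 4/11, 48,54.48,60,82 ] 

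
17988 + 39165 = 57153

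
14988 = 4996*3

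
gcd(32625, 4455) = 45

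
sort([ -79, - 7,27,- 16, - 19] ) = [ - 79, - 19, - 16, -7,  27]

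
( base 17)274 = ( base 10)701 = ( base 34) kl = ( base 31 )mj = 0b1010111101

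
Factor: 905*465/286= 2^ ( - 1)*3^1*5^2*11^( - 1 )*13^( -1)*31^1*181^1 = 420825/286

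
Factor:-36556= - 2^2 * 13^1 * 19^1*37^1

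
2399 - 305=2094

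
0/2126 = 0 = 0.00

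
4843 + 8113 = 12956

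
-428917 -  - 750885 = 321968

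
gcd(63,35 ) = 7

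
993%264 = 201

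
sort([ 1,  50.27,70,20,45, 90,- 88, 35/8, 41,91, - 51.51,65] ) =[ - 88, - 51.51,1, 35/8,20,41,45, 50.27,65,70,90,91]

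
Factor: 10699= 13^1*823^1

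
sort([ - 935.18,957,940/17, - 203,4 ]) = [ - 935.18, - 203,4, 940/17,957]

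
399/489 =133/163  =  0.82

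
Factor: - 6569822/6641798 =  - 3284911/3320899=- 7^3*17^(- 2)*61^1*157^1*11491^( - 1)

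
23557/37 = 23557/37= 636.68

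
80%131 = 80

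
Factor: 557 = 557^1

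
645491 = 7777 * 83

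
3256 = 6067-2811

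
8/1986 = 4/993 =0.00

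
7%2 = 1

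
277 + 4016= 4293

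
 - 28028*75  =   - 2102100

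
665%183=116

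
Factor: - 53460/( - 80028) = 3^1 * 5^1  *  11^1*13^ ( - 1 )* 19^(-1) = 165/247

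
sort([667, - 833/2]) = [  -  833/2, 667] 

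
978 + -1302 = -324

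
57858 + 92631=150489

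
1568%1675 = 1568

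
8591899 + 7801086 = 16392985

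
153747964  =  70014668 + 83733296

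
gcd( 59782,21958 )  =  2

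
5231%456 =215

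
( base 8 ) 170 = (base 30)40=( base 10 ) 120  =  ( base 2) 1111000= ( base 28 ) 48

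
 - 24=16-40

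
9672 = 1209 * 8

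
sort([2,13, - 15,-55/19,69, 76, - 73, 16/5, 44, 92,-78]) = [ - 78, - 73,-15, - 55/19, 2 , 16/5, 13, 44,69 , 76, 92] 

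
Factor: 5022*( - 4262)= - 21403764 = - 2^2*3^4* 31^1*2131^1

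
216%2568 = 216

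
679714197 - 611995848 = 67718349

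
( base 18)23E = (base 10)716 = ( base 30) NQ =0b1011001100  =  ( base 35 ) KG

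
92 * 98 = 9016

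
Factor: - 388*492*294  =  -56123424 = -2^5*3^2*7^2*41^1*97^1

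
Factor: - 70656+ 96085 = 25429 = 59^1*431^1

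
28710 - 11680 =17030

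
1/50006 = 1/50006=0.00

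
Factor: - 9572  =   - 2^2*2393^1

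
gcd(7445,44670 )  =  7445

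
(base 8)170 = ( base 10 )120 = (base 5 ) 440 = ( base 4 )1320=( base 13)93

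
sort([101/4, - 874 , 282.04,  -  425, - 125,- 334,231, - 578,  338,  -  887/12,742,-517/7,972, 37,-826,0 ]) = [ - 874, - 826, - 578, - 425,  -  334, - 125 ,-887/12,- 517/7 , 0,101/4, 37,231 , 282.04,338,742, 972]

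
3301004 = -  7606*(- 434 )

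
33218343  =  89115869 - 55897526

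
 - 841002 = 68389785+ - 69230787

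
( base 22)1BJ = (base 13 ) 454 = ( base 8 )1351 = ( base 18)257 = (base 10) 745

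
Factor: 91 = 7^1 * 13^1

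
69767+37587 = 107354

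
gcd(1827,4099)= 1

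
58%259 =58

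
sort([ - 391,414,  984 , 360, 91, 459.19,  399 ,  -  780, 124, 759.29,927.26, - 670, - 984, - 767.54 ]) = [ - 984, - 780, -767.54,-670, - 391, 91,  124,360, 399,414,459.19,759.29, 927.26, 984] 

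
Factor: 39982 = 2^1 * 19991^1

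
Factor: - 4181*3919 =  - 37^1 * 113^1*3919^1 = - 16385339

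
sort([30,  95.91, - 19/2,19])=[ - 19/2 , 19,30,95.91]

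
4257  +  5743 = 10000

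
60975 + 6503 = 67478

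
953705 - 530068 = 423637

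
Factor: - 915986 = - 2^1*43^1*10651^1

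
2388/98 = 24+18/49 = 24.37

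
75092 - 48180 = 26912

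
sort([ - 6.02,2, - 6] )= [ - 6.02, - 6,2 ]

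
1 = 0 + 1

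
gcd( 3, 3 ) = 3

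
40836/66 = 6806/11 = 618.73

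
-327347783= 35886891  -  363234674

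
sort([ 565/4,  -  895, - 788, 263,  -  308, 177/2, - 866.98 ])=[ - 895, - 866.98, - 788,  -  308, 177/2  ,  565/4, 263] 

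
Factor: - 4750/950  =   - 5^1= -5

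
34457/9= 3828 + 5/9 = 3828.56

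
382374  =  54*7081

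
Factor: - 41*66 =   -  2706= - 2^1*3^1*11^1*41^1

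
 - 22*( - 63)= 1386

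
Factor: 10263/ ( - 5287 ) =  - 33/17 = - 3^1*11^1*17^( - 1)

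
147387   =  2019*73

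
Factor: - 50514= - 2^1*3^1*8419^1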